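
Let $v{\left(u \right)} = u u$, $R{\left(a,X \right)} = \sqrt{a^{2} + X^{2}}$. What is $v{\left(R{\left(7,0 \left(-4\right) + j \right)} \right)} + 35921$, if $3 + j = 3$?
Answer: $35970$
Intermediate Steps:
$j = 0$ ($j = -3 + 3 = 0$)
$R{\left(a,X \right)} = \sqrt{X^{2} + a^{2}}$
$v{\left(u \right)} = u^{2}$
$v{\left(R{\left(7,0 \left(-4\right) + j \right)} \right)} + 35921 = \left(\sqrt{\left(0 \left(-4\right) + 0\right)^{2} + 7^{2}}\right)^{2} + 35921 = \left(\sqrt{\left(0 + 0\right)^{2} + 49}\right)^{2} + 35921 = \left(\sqrt{0^{2} + 49}\right)^{2} + 35921 = \left(\sqrt{0 + 49}\right)^{2} + 35921 = \left(\sqrt{49}\right)^{2} + 35921 = 7^{2} + 35921 = 49 + 35921 = 35970$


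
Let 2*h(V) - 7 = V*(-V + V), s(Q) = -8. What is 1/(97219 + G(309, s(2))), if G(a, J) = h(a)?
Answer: 2/194445 ≈ 1.0286e-5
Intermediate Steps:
h(V) = 7/2 (h(V) = 7/2 + (V*(-V + V))/2 = 7/2 + (V*0)/2 = 7/2 + (½)*0 = 7/2 + 0 = 7/2)
G(a, J) = 7/2
1/(97219 + G(309, s(2))) = 1/(97219 + 7/2) = 1/(194445/2) = 2/194445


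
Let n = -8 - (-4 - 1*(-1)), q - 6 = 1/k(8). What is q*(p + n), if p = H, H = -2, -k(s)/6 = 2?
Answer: -497/12 ≈ -41.417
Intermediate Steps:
k(s) = -12 (k(s) = -6*2 = -12)
p = -2
q = 71/12 (q = 6 + 1/(-12) = 6 - 1/12 = 71/12 ≈ 5.9167)
n = -5 (n = -8 - (-4 + 1) = -8 - 1*(-3) = -8 + 3 = -5)
q*(p + n) = 71*(-2 - 5)/12 = (71/12)*(-7) = -497/12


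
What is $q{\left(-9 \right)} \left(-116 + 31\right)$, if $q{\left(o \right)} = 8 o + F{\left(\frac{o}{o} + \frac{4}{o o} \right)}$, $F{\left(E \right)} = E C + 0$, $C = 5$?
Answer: $\frac{459595}{81} \approx 5674.0$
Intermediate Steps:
$F{\left(E \right)} = 5 E$ ($F{\left(E \right)} = E 5 + 0 = 5 E + 0 = 5 E$)
$q{\left(o \right)} = 5 + 8 o + \frac{20}{o^{2}}$ ($q{\left(o \right)} = 8 o + 5 \left(\frac{o}{o} + \frac{4}{o o}\right) = 8 o + 5 \left(1 + \frac{4}{o^{2}}\right) = 8 o + \left(5 + \frac{20}{o^{2}}\right) = 5 + 8 o + \frac{20}{o^{2}}$)
$q{\left(-9 \right)} \left(-116 + 31\right) = \left(5 + 8 \left(-9\right) + \frac{20}{81}\right) \left(-116 + 31\right) = \left(5 - 72 + 20 \cdot \frac{1}{81}\right) \left(-85\right) = \left(5 - 72 + \frac{20}{81}\right) \left(-85\right) = \left(- \frac{5407}{81}\right) \left(-85\right) = \frac{459595}{81}$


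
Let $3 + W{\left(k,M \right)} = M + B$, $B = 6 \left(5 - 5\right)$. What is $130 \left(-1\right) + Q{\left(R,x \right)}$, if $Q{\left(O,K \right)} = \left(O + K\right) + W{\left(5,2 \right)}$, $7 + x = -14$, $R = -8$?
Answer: $-160$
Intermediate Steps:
$x = -21$ ($x = -7 - 14 = -21$)
$B = 0$ ($B = 6 \left(5 - 5\right) = 6 \cdot 0 = 0$)
$W{\left(k,M \right)} = -3 + M$ ($W{\left(k,M \right)} = -3 + \left(M + 0\right) = -3 + M$)
$Q{\left(O,K \right)} = -1 + K + O$ ($Q{\left(O,K \right)} = \left(O + K\right) + \left(-3 + 2\right) = \left(K + O\right) - 1 = -1 + K + O$)
$130 \left(-1\right) + Q{\left(R,x \right)} = 130 \left(-1\right) - 30 = -130 - 30 = -160$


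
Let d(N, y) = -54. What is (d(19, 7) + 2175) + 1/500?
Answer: 1060501/500 ≈ 2121.0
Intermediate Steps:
(d(19, 7) + 2175) + 1/500 = (-54 + 2175) + 1/500 = 2121 + 1/500 = 1060501/500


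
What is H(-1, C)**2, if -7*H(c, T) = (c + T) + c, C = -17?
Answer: 361/49 ≈ 7.3673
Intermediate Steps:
H(c, T) = -2*c/7 - T/7 (H(c, T) = -((c + T) + c)/7 = -((T + c) + c)/7 = -(T + 2*c)/7 = -2*c/7 - T/7)
H(-1, C)**2 = (-2/7*(-1) - 1/7*(-17))**2 = (2/7 + 17/7)**2 = (19/7)**2 = 361/49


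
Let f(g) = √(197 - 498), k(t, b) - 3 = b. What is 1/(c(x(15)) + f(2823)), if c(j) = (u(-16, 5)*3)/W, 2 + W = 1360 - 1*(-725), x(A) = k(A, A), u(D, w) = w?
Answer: 31245/1306005814 - 4338889*I*√301/1306005814 ≈ 2.3924e-5 - 0.057639*I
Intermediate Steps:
k(t, b) = 3 + b
x(A) = 3 + A
W = 2083 (W = -2 + (1360 - 1*(-725)) = -2 + (1360 + 725) = -2 + 2085 = 2083)
f(g) = I*√301 (f(g) = √(-301) = I*√301)
c(j) = 15/2083 (c(j) = (5*3)/2083 = 15*(1/2083) = 15/2083)
1/(c(x(15)) + f(2823)) = 1/(15/2083 + I*√301)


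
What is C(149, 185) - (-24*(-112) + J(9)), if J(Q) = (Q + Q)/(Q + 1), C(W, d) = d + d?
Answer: -11599/5 ≈ -2319.8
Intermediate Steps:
C(W, d) = 2*d
J(Q) = 2*Q/(1 + Q) (J(Q) = (2*Q)/(1 + Q) = 2*Q/(1 + Q))
C(149, 185) - (-24*(-112) + J(9)) = 2*185 - (-24*(-112) + 2*9/(1 + 9)) = 370 - (2688 + 2*9/10) = 370 - (2688 + 2*9*(⅒)) = 370 - (2688 + 9/5) = 370 - 1*13449/5 = 370 - 13449/5 = -11599/5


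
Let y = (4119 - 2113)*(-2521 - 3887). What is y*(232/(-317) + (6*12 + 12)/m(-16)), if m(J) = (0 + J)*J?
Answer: 6580673973/1268 ≈ 5.1898e+6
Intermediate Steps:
y = -12854448 (y = 2006*(-6408) = -12854448)
m(J) = J**2 (m(J) = J*J = J**2)
y*(232/(-317) + (6*12 + 12)/m(-16)) = -12854448*(232/(-317) + (6*12 + 12)/((-16)**2)) = -12854448*(232*(-1/317) + (72 + 12)/256) = -12854448*(-232/317 + 84*(1/256)) = -12854448*(-232/317 + 21/64) = -12854448*(-8191/20288) = 6580673973/1268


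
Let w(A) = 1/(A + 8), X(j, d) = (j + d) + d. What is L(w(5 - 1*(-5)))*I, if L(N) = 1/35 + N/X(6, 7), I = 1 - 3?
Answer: -79/1260 ≈ -0.062698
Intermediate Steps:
X(j, d) = j + 2*d (X(j, d) = (d + j) + d = j + 2*d)
I = -2
w(A) = 1/(8 + A)
L(N) = 1/35 + N/20 (L(N) = 1/35 + N/(6 + 2*7) = 1*(1/35) + N/(6 + 14) = 1/35 + N/20)
L(w(5 - 1*(-5)))*I = (1/35 + 1/(20*(8 + (5 - 1*(-5)))))*(-2) = (1/35 + 1/(20*(8 + (5 + 5))))*(-2) = (1/35 + 1/(20*(8 + 10)))*(-2) = (1/35 + (1/20)/18)*(-2) = (1/35 + (1/20)*(1/18))*(-2) = (1/35 + 1/360)*(-2) = (79/2520)*(-2) = -79/1260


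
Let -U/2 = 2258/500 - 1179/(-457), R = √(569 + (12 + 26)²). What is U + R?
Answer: -810703/57125 + √2013 ≈ 30.675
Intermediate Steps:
R = √2013 (R = √(569 + 38²) = √(569 + 1444) = √2013 ≈ 44.866)
U = -810703/57125 (U = -2*(2258/500 - 1179/(-457)) = -2*(2258*(1/500) - 1179*(-1/457)) = -2*(1129/250 + 1179/457) = -2*810703/114250 = -810703/57125 ≈ -14.192)
U + R = -810703/57125 + √2013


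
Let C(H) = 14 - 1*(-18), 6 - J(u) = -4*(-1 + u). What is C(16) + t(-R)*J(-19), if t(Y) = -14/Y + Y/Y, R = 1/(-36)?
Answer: 37254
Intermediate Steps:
R = -1/36 ≈ -0.027778
J(u) = 2 + 4*u (J(u) = 6 - (-4)*(-1 + u) = 6 - (4 - 4*u) = 6 + (-4 + 4*u) = 2 + 4*u)
C(H) = 32 (C(H) = 14 + 18 = 32)
t(Y) = 1 - 14/Y (t(Y) = -14/Y + 1 = 1 - 14/Y)
C(16) + t(-R)*J(-19) = 32 + ((-14 - 1*(-1/36))/((-1*(-1/36))))*(2 + 4*(-19)) = 32 + ((-14 + 1/36)/(1/36))*(2 - 76) = 32 + (36*(-503/36))*(-74) = 32 - 503*(-74) = 32 + 37222 = 37254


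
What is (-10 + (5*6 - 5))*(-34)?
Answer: -510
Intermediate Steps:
(-10 + (5*6 - 5))*(-34) = (-10 + (30 - 5))*(-34) = (-10 + 25)*(-34) = 15*(-34) = -510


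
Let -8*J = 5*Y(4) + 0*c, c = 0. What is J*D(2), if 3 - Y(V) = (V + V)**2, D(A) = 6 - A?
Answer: 305/2 ≈ 152.50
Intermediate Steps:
Y(V) = 3 - 4*V**2 (Y(V) = 3 - (V + V)**2 = 3 - (2*V)**2 = 3 - 4*V**2)
J = 305/8 (J = -(5*(3 - 4*4**2) + 0*0)/8 = -(5*(3 - 4*16) + 0)/8 = -(5*(3 - 64) + 0)/8 = -(5*(-61) + 0)/8 = -(-305 + 0)/8 = -1/8*(-305) = 305/8 ≈ 38.125)
J*D(2) = 305*(6 - 1*2)/8 = 305*(6 - 2)/8 = (305/8)*4 = 305/2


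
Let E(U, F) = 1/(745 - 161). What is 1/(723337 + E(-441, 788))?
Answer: 584/422428809 ≈ 1.3825e-6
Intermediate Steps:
E(U, F) = 1/584
1/(723337 + E(-441, 788)) = 1/(723337 + 1/584) = 1/(422428809/584) = 584/422428809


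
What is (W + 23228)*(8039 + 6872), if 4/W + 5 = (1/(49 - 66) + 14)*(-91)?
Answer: 1874806954917/5413 ≈ 3.4635e+8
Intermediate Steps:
W = -17/5413 (W = 4/(-5 + (1/(49 - 66) + 14)*(-91)) = 4/(-5 + (1/(-17) + 14)*(-91)) = 4/(-5 + (-1/17 + 14)*(-91)) = 4/(-5 + (237/17)*(-91)) = 4/(-5 - 21567/17) = 4/(-21652/17) = 4*(-17/21652) = -17/5413 ≈ -0.0031406)
(W + 23228)*(8039 + 6872) = (-17/5413 + 23228)*(8039 + 6872) = (125733147/5413)*14911 = 1874806954917/5413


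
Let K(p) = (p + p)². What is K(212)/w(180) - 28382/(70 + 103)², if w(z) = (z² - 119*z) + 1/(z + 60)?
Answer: 1216531542178/78868930729 ≈ 15.425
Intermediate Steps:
w(z) = z² + 1/(60 + z) - 119*z (w(z) = (z² - 119*z) + 1/(60 + z) = z² + 1/(60 + z) - 119*z)
K(p) = 4*p² (K(p) = (2*p)² = 4*p²)
K(212)/w(180) - 28382/(70 + 103)² = (4*212²)/(((1 + 180³ - 7140*180 - 59*180²)/(60 + 180))) - 28382/(70 + 103)² = (4*44944)/(((1 + 5832000 - 1285200 - 59*32400)/240)) - 28382/(173²) = 179776/(((1 + 5832000 - 1285200 - 1911600)/240)) - 28382/29929 = 179776/(((1/240)*2635201)) - 28382*1/29929 = 179776/(2635201/240) - 28382/29929 = 179776*(240/2635201) - 28382/29929 = 43146240/2635201 - 28382/29929 = 1216531542178/78868930729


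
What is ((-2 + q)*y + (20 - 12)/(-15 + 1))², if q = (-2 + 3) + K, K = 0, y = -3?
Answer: 289/49 ≈ 5.8980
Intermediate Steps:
q = 1 (q = (-2 + 3) + 0 = 1 + 0 = 1)
((-2 + q)*y + (20 - 12)/(-15 + 1))² = ((-2 + 1)*(-3) + (20 - 12)/(-15 + 1))² = (-1*(-3) + 8/(-14))² = (3 + 8*(-1/14))² = (3 - 4/7)² = (17/7)² = 289/49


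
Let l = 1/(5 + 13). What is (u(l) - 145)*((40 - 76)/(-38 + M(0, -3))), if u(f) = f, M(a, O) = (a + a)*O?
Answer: -2609/19 ≈ -137.32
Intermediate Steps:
M(a, O) = 2*O*a (M(a, O) = (2*a)*O = 2*O*a)
l = 1/18 ≈ 0.055556
(u(l) - 145)*((40 - 76)/(-38 + M(0, -3))) = (1/18 - 145)*((40 - 76)/(-38 + 2*(-3)*0)) = -(-5218)/(-38 + 0) = -(-5218)/(-38) = -(-5218)*(-1)/38 = -2609/18*18/19 = -2609/19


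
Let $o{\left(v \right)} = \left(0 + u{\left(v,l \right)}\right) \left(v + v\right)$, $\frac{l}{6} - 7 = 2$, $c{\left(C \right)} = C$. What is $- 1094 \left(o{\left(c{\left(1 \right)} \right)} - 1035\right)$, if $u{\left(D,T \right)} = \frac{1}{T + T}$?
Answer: $\frac{30571283}{27} \approx 1.1323 \cdot 10^{6}$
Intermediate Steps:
$l = 54$ ($l = 42 + 6 \cdot 2 = 42 + 12 = 54$)
$u{\left(D,T \right)} = \frac{1}{2 T}$
$o{\left(v \right)} = \frac{v}{54}$ ($o{\left(v \right)} = \left(0 + \frac{1}{2 \cdot 54}\right) \left(v + v\right) = \left(0 + \frac{1}{2} \cdot \frac{1}{54}\right) 2 v = \left(0 + \frac{1}{108}\right) 2 v = \frac{2 v}{108} = \frac{v}{54}$)
$- 1094 \left(o{\left(c{\left(1 \right)} \right)} - 1035\right) = - 1094 \left(\frac{1}{54} \cdot 1 - 1035\right) = - 1094 \left(\frac{1}{54} - 1035\right) = \left(-1094\right) \left(- \frac{55889}{54}\right) = \frac{30571283}{27}$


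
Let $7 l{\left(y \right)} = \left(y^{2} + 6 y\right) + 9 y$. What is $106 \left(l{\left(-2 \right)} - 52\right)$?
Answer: $- \frac{41340}{7} \approx -5905.7$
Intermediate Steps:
$l{\left(y \right)} = \frac{y^{2}}{7} + \frac{15 y}{7}$ ($l{\left(y \right)} = \frac{\left(y^{2} + 6 y\right) + 9 y}{7} = \frac{y^{2} + 15 y}{7} = \frac{y^{2}}{7} + \frac{15 y}{7}$)
$106 \left(l{\left(-2 \right)} - 52\right) = 106 \left(\frac{1}{7} \left(-2\right) \left(15 - 2\right) - 52\right) = 106 \left(\frac{1}{7} \left(-2\right) 13 - 52\right) = 106 \left(- \frac{26}{7} - 52\right) = 106 \left(- \frac{390}{7}\right) = - \frac{41340}{7}$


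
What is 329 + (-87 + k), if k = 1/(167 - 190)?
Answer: 5565/23 ≈ 241.96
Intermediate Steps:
k = -1/23 (k = 1/(-23) = -1/23 ≈ -0.043478)
329 + (-87 + k) = 329 + (-87 - 1/23) = 329 - 2002/23 = 5565/23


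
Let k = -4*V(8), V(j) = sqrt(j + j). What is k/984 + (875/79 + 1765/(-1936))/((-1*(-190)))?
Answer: 26618555/714860256 ≈ 0.037236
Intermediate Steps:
V(j) = sqrt(2)*sqrt(j) (V(j) = sqrt(2*j) = sqrt(2)*sqrt(j))
k = -16 (k = -4*sqrt(2)*sqrt(8) = -4*sqrt(2)*2*sqrt(2) = -4*4 = -16)
k/984 + (875/79 + 1765/(-1936))/((-1*(-190))) = -16/984 + (875/79 + 1765/(-1936))/((-1*(-190))) = -16*1/984 + (875*(1/79) + 1765*(-1/1936))/190 = -2/123 + (875/79 - 1765/1936)*(1/190) = -2/123 + (1554565/152944)*(1/190) = -2/123 + 310913/5811872 = 26618555/714860256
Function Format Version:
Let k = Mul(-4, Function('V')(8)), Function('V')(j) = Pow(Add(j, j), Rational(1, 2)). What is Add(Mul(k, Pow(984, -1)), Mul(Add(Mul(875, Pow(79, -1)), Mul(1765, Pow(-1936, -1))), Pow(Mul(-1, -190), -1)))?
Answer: Rational(26618555, 714860256) ≈ 0.037236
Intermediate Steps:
Function('V')(j) = Mul(Pow(2, Rational(1, 2)), Pow(j, Rational(1, 2))) (Function('V')(j) = Pow(Mul(2, j), Rational(1, 2)) = Mul(Pow(2, Rational(1, 2)), Pow(j, Rational(1, 2))))
k = -16 (k = Mul(-4, Mul(Pow(2, Rational(1, 2)), Pow(8, Rational(1, 2)))) = Mul(-4, Mul(Pow(2, Rational(1, 2)), Mul(2, Pow(2, Rational(1, 2))))) = Mul(-4, 4) = -16)
Add(Mul(k, Pow(984, -1)), Mul(Add(Mul(875, Pow(79, -1)), Mul(1765, Pow(-1936, -1))), Pow(Mul(-1, -190), -1))) = Add(Mul(-16, Pow(984, -1)), Mul(Add(Mul(875, Pow(79, -1)), Mul(1765, Pow(-1936, -1))), Pow(Mul(-1, -190), -1))) = Add(Mul(-16, Rational(1, 984)), Mul(Add(Mul(875, Rational(1, 79)), Mul(1765, Rational(-1, 1936))), Pow(190, -1))) = Add(Rational(-2, 123), Mul(Add(Rational(875, 79), Rational(-1765, 1936)), Rational(1, 190))) = Add(Rational(-2, 123), Mul(Rational(1554565, 152944), Rational(1, 190))) = Add(Rational(-2, 123), Rational(310913, 5811872)) = Rational(26618555, 714860256)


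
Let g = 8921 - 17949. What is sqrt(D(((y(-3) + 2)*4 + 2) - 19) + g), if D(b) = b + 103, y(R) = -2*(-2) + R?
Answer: I*sqrt(8930) ≈ 94.499*I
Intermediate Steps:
y(R) = 4 + R
D(b) = 103 + b
g = -9028
sqrt(D(((y(-3) + 2)*4 + 2) - 19) + g) = sqrt((103 + ((((4 - 3) + 2)*4 + 2) - 19)) - 9028) = sqrt((103 + (((1 + 2)*4 + 2) - 19)) - 9028) = sqrt((103 + ((3*4 + 2) - 19)) - 9028) = sqrt((103 + ((12 + 2) - 19)) - 9028) = sqrt((103 + (14 - 19)) - 9028) = sqrt((103 - 5) - 9028) = sqrt(98 - 9028) = sqrt(-8930) = I*sqrt(8930)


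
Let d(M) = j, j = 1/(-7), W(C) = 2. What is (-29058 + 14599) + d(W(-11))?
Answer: -101214/7 ≈ -14459.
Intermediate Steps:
j = -⅐ ≈ -0.14286
d(M) = -⅐
(-29058 + 14599) + d(W(-11)) = (-29058 + 14599) - ⅐ = -14459 - ⅐ = -101214/7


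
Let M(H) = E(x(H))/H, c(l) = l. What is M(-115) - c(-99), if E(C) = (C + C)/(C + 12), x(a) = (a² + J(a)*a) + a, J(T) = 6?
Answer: 51273/518 ≈ 98.983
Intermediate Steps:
x(a) = a² + 7*a (x(a) = (a² + 6*a) + a = a² + 7*a)
E(C) = 2*C/(12 + C) (E(C) = (2*C)/(12 + C) = 2*C/(12 + C))
M(H) = 2*(7 + H)/(12 + H*(7 + H)) (M(H) = (2*(H*(7 + H))/(12 + H*(7 + H)))/H = (2*H*(7 + H)/(12 + H*(7 + H)))/H = 2*(7 + H)/(12 + H*(7 + H)))
M(-115) - c(-99) = 2*(7 - 115)/(12 - 115*(7 - 115)) - 1*(-99) = 2*(-108)/(12 - 115*(-108)) + 99 = 2*(-108)/(12 + 12420) + 99 = 2*(-108)/12432 + 99 = 2*(1/12432)*(-108) + 99 = -9/518 + 99 = 51273/518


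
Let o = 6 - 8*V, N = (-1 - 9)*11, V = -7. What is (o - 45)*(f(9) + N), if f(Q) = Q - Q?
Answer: -1870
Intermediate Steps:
f(Q) = 0
N = -110 (N = -10*11 = -110)
o = 62 (o = 6 - 8*(-7) = 6 + 56 = 62)
(o - 45)*(f(9) + N) = (62 - 45)*(0 - 110) = 17*(-110) = -1870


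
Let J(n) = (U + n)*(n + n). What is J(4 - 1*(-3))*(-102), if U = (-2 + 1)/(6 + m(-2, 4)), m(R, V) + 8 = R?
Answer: -10353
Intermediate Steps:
m(R, V) = -8 + R
U = ¼ (U = (-2 + 1)/(6 + (-8 - 2)) = -1/(6 - 10) = -1/(-4) = -1*(-¼) = ¼ ≈ 0.25000)
J(n) = 2*n*(¼ + n) (J(n) = (¼ + n)*(n + n) = (¼ + n)*(2*n) = 2*n*(¼ + n))
J(4 - 1*(-3))*(-102) = ((4 - 1*(-3))*(1 + 4*(4 - 1*(-3)))/2)*(-102) = ((4 + 3)*(1 + 4*(4 + 3))/2)*(-102) = ((½)*7*(1 + 4*7))*(-102) = ((½)*7*(1 + 28))*(-102) = ((½)*7*29)*(-102) = (203/2)*(-102) = -10353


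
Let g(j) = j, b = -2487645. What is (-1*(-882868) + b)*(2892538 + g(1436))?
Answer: -4644182913798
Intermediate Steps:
(-1*(-882868) + b)*(2892538 + g(1436)) = (-1*(-882868) - 2487645)*(2892538 + 1436) = (882868 - 2487645)*2893974 = -1604777*2893974 = -4644182913798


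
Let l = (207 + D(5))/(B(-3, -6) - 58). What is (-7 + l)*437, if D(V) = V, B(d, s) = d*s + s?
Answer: -5073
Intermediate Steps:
B(d, s) = s + d*s
l = -106/23 (l = (207 + 5)/(-6*(1 - 3) - 58) = 212/(-6*(-2) - 58) = 212/(12 - 58) = 212/(-46) = 212*(-1/46) = -106/23 ≈ -4.6087)
(-7 + l)*437 = (-7 - 106/23)*437 = -267/23*437 = -5073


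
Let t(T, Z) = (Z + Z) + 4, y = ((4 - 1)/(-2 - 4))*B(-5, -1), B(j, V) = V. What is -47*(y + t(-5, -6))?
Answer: 705/2 ≈ 352.50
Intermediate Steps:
y = ½ (y = ((4 - 1)/(-2 - 4))*(-1) = (3/(-6))*(-1) = (3*(-⅙))*(-1) = -½*(-1) = ½ ≈ 0.50000)
t(T, Z) = 4 + 2*Z (t(T, Z) = 2*Z + 4 = 4 + 2*Z)
-47*(y + t(-5, -6)) = -47*(½ + (4 + 2*(-6))) = -47*(½ + (4 - 12)) = -47*(½ - 8) = -47*(-15/2) = 705/2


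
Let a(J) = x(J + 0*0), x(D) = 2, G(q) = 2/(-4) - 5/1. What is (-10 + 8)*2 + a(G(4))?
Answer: -2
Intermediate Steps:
G(q) = -11/2 (G(q) = 2*(-¼) - 5*1 = -½ - 5 = -11/2)
a(J) = 2
(-10 + 8)*2 + a(G(4)) = (-10 + 8)*2 + 2 = -2*2 + 2 = -4 + 2 = -2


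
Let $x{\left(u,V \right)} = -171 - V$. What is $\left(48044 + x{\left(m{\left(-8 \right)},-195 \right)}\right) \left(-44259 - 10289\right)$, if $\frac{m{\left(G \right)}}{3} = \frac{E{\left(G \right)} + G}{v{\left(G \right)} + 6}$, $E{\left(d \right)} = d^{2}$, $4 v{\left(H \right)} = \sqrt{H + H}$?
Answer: $-2622013264$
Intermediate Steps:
$v{\left(H \right)} = \frac{\sqrt{2} \sqrt{H}}{4}$ ($v{\left(H \right)} = \frac{\sqrt{H + H}}{4} = \frac{\sqrt{2 H}}{4} = \frac{\sqrt{2} \sqrt{H}}{4}$)
$m{\left(G \right)} = \frac{3 \left(G + G^{2}\right)}{6 + \frac{\sqrt{2} \sqrt{G}}{4}}$ ($m{\left(G \right)} = 3 \frac{G^{2} + G}{\frac{\sqrt{2} \sqrt{G}}{4} + 6} = 3 \frac{G + G^{2}}{6 + \frac{\sqrt{2} \sqrt{G}}{4}} = \frac{3 \left(G + G^{2}\right)}{6 + \frac{\sqrt{2} \sqrt{G}}{4}}$)
$\left(48044 + x{\left(m{\left(-8 \right)},-195 \right)}\right) \left(-44259 - 10289\right) = \left(48044 - -24\right) \left(-44259 - 10289\right) = \left(48044 + \left(-171 + 195\right)\right) \left(-54548\right) = \left(48044 + 24\right) \left(-54548\right) = 48068 \left(-54548\right) = -2622013264$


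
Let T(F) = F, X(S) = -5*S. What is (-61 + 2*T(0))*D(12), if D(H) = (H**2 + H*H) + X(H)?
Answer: -13908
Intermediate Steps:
D(H) = -5*H + 2*H**2 (D(H) = (H**2 + H*H) - 5*H = (H**2 + H**2) - 5*H = 2*H**2 - 5*H = -5*H + 2*H**2)
(-61 + 2*T(0))*D(12) = (-61 + 2*0)*(12*(-5 + 2*12)) = (-61 + 0)*(12*(-5 + 24)) = -732*19 = -61*228 = -13908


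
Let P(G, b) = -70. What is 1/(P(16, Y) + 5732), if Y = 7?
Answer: 1/5662 ≈ 0.00017662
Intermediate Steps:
1/(P(16, Y) + 5732) = 1/(-70 + 5732) = 1/5662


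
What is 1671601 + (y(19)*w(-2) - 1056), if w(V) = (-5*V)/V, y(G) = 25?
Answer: 1670420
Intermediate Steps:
w(V) = -5
1671601 + (y(19)*w(-2) - 1056) = 1671601 + (25*(-5) - 1056) = 1671601 + (-125 - 1056) = 1671601 - 1181 = 1670420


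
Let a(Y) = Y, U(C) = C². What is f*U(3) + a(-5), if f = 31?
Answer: 274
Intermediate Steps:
f*U(3) + a(-5) = 31*3² - 5 = 31*9 - 5 = 279 - 5 = 274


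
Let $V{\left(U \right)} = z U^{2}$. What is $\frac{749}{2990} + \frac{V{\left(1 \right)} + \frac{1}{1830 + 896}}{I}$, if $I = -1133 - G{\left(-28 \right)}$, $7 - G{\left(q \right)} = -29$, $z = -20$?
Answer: $\frac{637461404}{2382053765} \approx 0.26761$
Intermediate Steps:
$G{\left(q \right)} = 36$ ($G{\left(q \right)} = 7 - -29 = 7 + 29 = 36$)
$V{\left(U \right)} = - 20 U^{2}$
$I = -1169$ ($I = -1133 - 36 = -1169$)
$\frac{749}{2990} + \frac{V{\left(1 \right)} + \frac{1}{1830 + 896}}{I} = \frac{749}{2990} + \frac{- 20 \cdot 1^{2} + \frac{1}{1830 + 896}}{-1169} = 749 \cdot \frac{1}{2990} + \left(\left(-20\right) 1 + \frac{1}{2726}\right) \left(- \frac{1}{1169}\right) = \frac{749}{2990} + \left(-20 + \frac{1}{2726}\right) \left(- \frac{1}{1169}\right) = \frac{749}{2990} - - \frac{54519}{3186694} = \frac{749}{2990} + \frac{54519}{3186694} = \frac{637461404}{2382053765}$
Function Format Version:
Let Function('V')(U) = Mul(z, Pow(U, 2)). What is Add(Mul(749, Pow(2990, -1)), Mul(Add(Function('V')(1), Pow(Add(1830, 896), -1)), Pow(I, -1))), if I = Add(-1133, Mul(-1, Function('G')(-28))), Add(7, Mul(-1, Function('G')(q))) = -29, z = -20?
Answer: Rational(637461404, 2382053765) ≈ 0.26761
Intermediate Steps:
Function('G')(q) = 36 (Function('G')(q) = Add(7, Mul(-1, -29)) = Add(7, 29) = 36)
Function('V')(U) = Mul(-20, Pow(U, 2))
I = -1169 (I = Add(-1133, Mul(-1, 36)) = Add(-1133, -36) = -1169)
Add(Mul(749, Pow(2990, -1)), Mul(Add(Function('V')(1), Pow(Add(1830, 896), -1)), Pow(I, -1))) = Add(Mul(749, Pow(2990, -1)), Mul(Add(Mul(-20, Pow(1, 2)), Pow(Add(1830, 896), -1)), Pow(-1169, -1))) = Add(Mul(749, Rational(1, 2990)), Mul(Add(Mul(-20, 1), Pow(2726, -1)), Rational(-1, 1169))) = Add(Rational(749, 2990), Mul(Add(-20, Rational(1, 2726)), Rational(-1, 1169))) = Add(Rational(749, 2990), Mul(Rational(-54519, 2726), Rational(-1, 1169))) = Add(Rational(749, 2990), Rational(54519, 3186694)) = Rational(637461404, 2382053765)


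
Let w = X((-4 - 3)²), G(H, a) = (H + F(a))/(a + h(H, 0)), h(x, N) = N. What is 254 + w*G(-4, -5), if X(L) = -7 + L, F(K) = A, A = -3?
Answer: 1564/5 ≈ 312.80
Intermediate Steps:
F(K) = -3
G(H, a) = (-3 + H)/a (G(H, a) = (H - 3)/(a + 0) = (-3 + H)/a)
w = 42 (w = -7 + (-4 - 3)² = -7 + (-7)² = -7 + 49 = 42)
254 + w*G(-4, -5) = 254 + 42*((-3 - 4)/(-5)) = 254 + 42*(-⅕*(-7)) = 254 + 42*(7/5) = 254 + 294/5 = 1564/5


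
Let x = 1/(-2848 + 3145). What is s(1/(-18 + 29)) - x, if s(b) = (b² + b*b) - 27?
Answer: -88166/3267 ≈ -26.987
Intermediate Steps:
x = 1/297 ≈ 0.0033670
s(b) = -27 + 2*b² (s(b) = (b² + b²) - 27 = 2*b² - 27 = -27 + 2*b²)
s(1/(-18 + 29)) - x = (-27 + 2*(1/(-18 + 29))²) - 1*1/297 = (-27 + 2*(1/11)²) - 1/297 = (-27 + 2*(1/121)) - 1/297 = (-27 + 2/121) - 1/297 = -3265/121 - 1/297 = -88166/3267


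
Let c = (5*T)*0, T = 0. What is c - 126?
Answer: -126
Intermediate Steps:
c = 0 (c = (5*0)*0 = 0*0 = 0)
c - 126 = 0 - 126 = -126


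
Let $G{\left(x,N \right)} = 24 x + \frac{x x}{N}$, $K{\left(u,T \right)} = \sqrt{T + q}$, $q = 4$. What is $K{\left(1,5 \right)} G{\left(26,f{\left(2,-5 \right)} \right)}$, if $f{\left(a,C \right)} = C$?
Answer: $\frac{7332}{5} \approx 1466.4$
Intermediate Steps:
$K{\left(u,T \right)} = \sqrt{4 + T}$ ($K{\left(u,T \right)} = \sqrt{T + 4} = \sqrt{4 + T}$)
$G{\left(x,N \right)} = 24 x + \frac{x^{2}}{N}$
$K{\left(1,5 \right)} G{\left(26,f{\left(2,-5 \right)} \right)} = \sqrt{4 + 5} \frac{26 \left(26 + 24 \left(-5\right)\right)}{-5} = \sqrt{9} \cdot 26 \left(- \frac{1}{5}\right) \left(26 - 120\right) = 3 \cdot 26 \left(- \frac{1}{5}\right) \left(-94\right) = 3 \cdot \frac{2444}{5} = \frac{7332}{5}$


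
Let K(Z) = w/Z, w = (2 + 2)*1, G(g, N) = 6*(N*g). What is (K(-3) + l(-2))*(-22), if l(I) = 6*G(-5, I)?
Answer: -23672/3 ≈ -7890.7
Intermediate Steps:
G(g, N) = 6*N*g
l(I) = -180*I (l(I) = 6*(6*I*(-5)) = 6*(-30*I) = -180*I)
w = 4 (w = 4*1 = 4)
K(Z) = 4/Z
(K(-3) + l(-2))*(-22) = (4/(-3) - 180*(-2))*(-22) = (4*(-⅓) + 360)*(-22) = (-4/3 + 360)*(-22) = (1076/3)*(-22) = -23672/3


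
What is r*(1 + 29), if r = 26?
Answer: 780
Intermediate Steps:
r*(1 + 29) = 26*(1 + 29) = 26*30 = 780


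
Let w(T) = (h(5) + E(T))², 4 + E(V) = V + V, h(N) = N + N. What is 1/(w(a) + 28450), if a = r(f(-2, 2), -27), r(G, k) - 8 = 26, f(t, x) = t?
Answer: 1/33926 ≈ 2.9476e-5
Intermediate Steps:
r(G, k) = 34 (r(G, k) = 8 + 26 = 34)
a = 34
h(N) = 2*N
E(V) = -4 + 2*V (E(V) = -4 + (V + V) = -4 + 2*V)
w(T) = (6 + 2*T)² (w(T) = (2*5 + (-4 + 2*T))² = (10 + (-4 + 2*T))² = (6 + 2*T)²)
1/(w(a) + 28450) = 1/(4*(3 + 34)² + 28450) = 1/(4*37² + 28450) = 1/(4*1369 + 28450) = 1/(5476 + 28450) = 1/33926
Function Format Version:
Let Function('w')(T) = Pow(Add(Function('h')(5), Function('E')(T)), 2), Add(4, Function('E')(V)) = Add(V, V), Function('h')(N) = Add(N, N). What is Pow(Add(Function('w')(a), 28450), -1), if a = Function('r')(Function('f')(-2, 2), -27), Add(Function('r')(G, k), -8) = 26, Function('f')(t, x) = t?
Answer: Rational(1, 33926) ≈ 2.9476e-5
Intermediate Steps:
Function('r')(G, k) = 34 (Function('r')(G, k) = Add(8, 26) = 34)
a = 34
Function('h')(N) = Mul(2, N)
Function('E')(V) = Add(-4, Mul(2, V)) (Function('E')(V) = Add(-4, Add(V, V)) = Add(-4, Mul(2, V)))
Function('w')(T) = Pow(Add(6, Mul(2, T)), 2) (Function('w')(T) = Pow(Add(Mul(2, 5), Add(-4, Mul(2, T))), 2) = Pow(Add(10, Add(-4, Mul(2, T))), 2) = Pow(Add(6, Mul(2, T)), 2))
Pow(Add(Function('w')(a), 28450), -1) = Pow(Add(Mul(4, Pow(Add(3, 34), 2)), 28450), -1) = Pow(Add(Mul(4, Pow(37, 2)), 28450), -1) = Pow(Add(Mul(4, 1369), 28450), -1) = Pow(Add(5476, 28450), -1) = Pow(33926, -1) = Rational(1, 33926)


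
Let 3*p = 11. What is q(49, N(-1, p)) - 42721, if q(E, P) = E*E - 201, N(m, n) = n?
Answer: -40521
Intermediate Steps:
p = 11/3 (p = (1/3)*11 = 11/3 ≈ 3.6667)
q(E, P) = -201 + E**2 (q(E, P) = E**2 - 201 = -201 + E**2)
q(49, N(-1, p)) - 42721 = (-201 + 49**2) - 42721 = (-201 + 2401) - 42721 = 2200 - 42721 = -40521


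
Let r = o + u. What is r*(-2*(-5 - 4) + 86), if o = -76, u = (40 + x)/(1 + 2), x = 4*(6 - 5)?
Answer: -19136/3 ≈ -6378.7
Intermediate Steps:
x = 4 (x = 4*1 = 4)
u = 44/3 (u = (40 + 4)/(1 + 2) = 44/3 ≈ 14.667)
r = -184/3 (r = -76 + 44/3 = -184/3 ≈ -61.333)
r*(-2*(-5 - 4) + 86) = -184*(-2*(-5 - 4) + 86)/3 = -184*(-2*(-9) + 86)/3 = -184*(18 + 86)/3 = -184/3*104 = -19136/3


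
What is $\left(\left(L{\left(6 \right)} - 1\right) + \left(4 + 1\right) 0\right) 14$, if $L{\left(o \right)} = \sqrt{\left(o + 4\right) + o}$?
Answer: $42$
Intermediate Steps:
$L{\left(o \right)} = \sqrt{4 + 2 o}$ ($L{\left(o \right)} = \sqrt{\left(4 + o\right) + o} = \sqrt{4 + 2 o}$)
$\left(\left(L{\left(6 \right)} - 1\right) + \left(4 + 1\right) 0\right) 14 = \left(\left(\sqrt{4 + 2 \cdot 6} - 1\right) + \left(4 + 1\right) 0\right) 14 = \left(\left(\sqrt{4 + 12} - 1\right) + 5 \cdot 0\right) 14 = \left(\left(\sqrt{16} - 1\right) + 0\right) 14 = \left(\left(4 - 1\right) + 0\right) 14 = \left(3 + 0\right) 14 = 3 \cdot 14 = 42$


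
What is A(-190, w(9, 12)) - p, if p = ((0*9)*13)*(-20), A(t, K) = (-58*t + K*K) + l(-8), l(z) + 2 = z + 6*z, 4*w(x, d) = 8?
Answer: 10966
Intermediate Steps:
w(x, d) = 2 (w(x, d) = (¼)*8 = 2)
l(z) = -2 + 7*z (l(z) = -2 + (z + 6*z) = -2 + 7*z)
A(t, K) = -58 + K² - 58*t (A(t, K) = (-58*t + K*K) + (-2 + 7*(-8)) = (-58*t + K²) + (-2 - 56) = (K² - 58*t) - 58 = -58 + K² - 58*t)
p = 0 (p = (0*13)*(-20) = 0*(-20) = 0)
A(-190, w(9, 12)) - p = (-58 + 2² - 58*(-190)) - 1*0 = (-58 + 4 + 11020) + 0 = 10966 + 0 = 10966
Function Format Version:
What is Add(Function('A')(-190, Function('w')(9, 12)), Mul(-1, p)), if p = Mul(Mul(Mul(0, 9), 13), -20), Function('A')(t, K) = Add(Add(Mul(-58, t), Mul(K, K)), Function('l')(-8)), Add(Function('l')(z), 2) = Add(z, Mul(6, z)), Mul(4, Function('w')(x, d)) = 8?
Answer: 10966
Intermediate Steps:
Function('w')(x, d) = 2 (Function('w')(x, d) = Mul(Rational(1, 4), 8) = 2)
Function('l')(z) = Add(-2, Mul(7, z)) (Function('l')(z) = Add(-2, Add(z, Mul(6, z))) = Add(-2, Mul(7, z)))
Function('A')(t, K) = Add(-58, Pow(K, 2), Mul(-58, t)) (Function('A')(t, K) = Add(Add(Mul(-58, t), Mul(K, K)), Add(-2, Mul(7, -8))) = Add(Add(Mul(-58, t), Pow(K, 2)), Add(-2, -56)) = Add(Add(Pow(K, 2), Mul(-58, t)), -58) = Add(-58, Pow(K, 2), Mul(-58, t)))
p = 0 (p = Mul(Mul(0, 13), -20) = Mul(0, -20) = 0)
Add(Function('A')(-190, Function('w')(9, 12)), Mul(-1, p)) = Add(Add(-58, Pow(2, 2), Mul(-58, -190)), Mul(-1, 0)) = Add(Add(-58, 4, 11020), 0) = Add(10966, 0) = 10966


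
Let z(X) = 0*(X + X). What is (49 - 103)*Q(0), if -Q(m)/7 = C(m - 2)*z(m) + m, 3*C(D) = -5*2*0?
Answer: 0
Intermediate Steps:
z(X) = 0 (z(X) = 0*(2*X) = 0)
C(D) = 0 (C(D) = (-5*2*0)/3 = (-10*0)/3 = (⅓)*0 = 0)
Q(m) = -7*m (Q(m) = -7*(0*0 + m) = -7*(0 + m) = -7*m)
(49 - 103)*Q(0) = (49 - 103)*(-7*0) = -54*0 = 0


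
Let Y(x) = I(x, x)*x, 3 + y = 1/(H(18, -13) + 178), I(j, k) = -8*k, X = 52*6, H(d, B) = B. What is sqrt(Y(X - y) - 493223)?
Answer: 7*I*sqrt(715068767)/165 ≈ 1134.5*I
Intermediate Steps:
X = 312
y = -494/165 (y = -3 + 1/(-13 + 178) = -3 + 1/165 = -494/165 ≈ -2.9939)
Y(x) = -8*x**2 (Y(x) = (-8*x)*x = -8*x**2)
sqrt(Y(X - y) - 493223) = sqrt(-8*(312 - 1*(-494/165))**2 - 493223) = sqrt(-8*(312 + 494/165)**2 - 493223) = sqrt(-8*(51974/165)**2 - 493223) = sqrt(-8*2701296676/27225 - 493223) = sqrt(-21610373408/27225 - 493223) = sqrt(-35038369583/27225) = 7*I*sqrt(715068767)/165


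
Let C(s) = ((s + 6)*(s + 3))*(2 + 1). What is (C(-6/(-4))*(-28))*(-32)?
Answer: 90720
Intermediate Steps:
C(s) = 3*(3 + s)*(6 + s) (C(s) = ((6 + s)*(3 + s))*3 = ((3 + s)*(6 + s))*3 = 3*(3 + s)*(6 + s))
(C(-6/(-4))*(-28))*(-32) = ((54 + 3*(-6/(-4))² + 27*(-6/(-4)))*(-28))*(-32) = ((54 + 3*(-6*(-¼))² + 27*(-6*(-¼)))*(-28))*(-32) = ((54 + 3*(3/2)² + 27*(3/2))*(-28))*(-32) = ((54 + 3*(9/4) + 81/2)*(-28))*(-32) = ((54 + 27/4 + 81/2)*(-28))*(-32) = ((405/4)*(-28))*(-32) = -2835*(-32) = 90720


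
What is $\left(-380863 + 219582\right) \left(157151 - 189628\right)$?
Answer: $5237923037$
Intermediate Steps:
$\left(-380863 + 219582\right) \left(157151 - 189628\right) = \left(-161281\right) \left(-32477\right) = 5237923037$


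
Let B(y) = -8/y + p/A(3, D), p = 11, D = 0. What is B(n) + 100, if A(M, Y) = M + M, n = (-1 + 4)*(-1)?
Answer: 209/2 ≈ 104.50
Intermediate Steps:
n = -3 (n = 3*(-1) = -3)
A(M, Y) = 2*M
B(y) = 11/6 - 8/y (B(y) = -8/y + 11/((2*3)) = -8/y + 11/6 = 11/6 - 8/y)
B(n) + 100 = (11/6 - 8/(-3)) + 100 = (11/6 - 8*(-1/3)) + 100 = (11/6 + 8/3) + 100 = 9/2 + 100 = 209/2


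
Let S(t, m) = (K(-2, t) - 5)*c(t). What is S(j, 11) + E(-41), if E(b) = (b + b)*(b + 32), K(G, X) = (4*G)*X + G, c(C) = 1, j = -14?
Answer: 843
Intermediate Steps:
K(G, X) = G + 4*G*X (K(G, X) = 4*G*X + G = G + 4*G*X)
E(b) = 2*b*(32 + b) (E(b) = (2*b)*(32 + b) = 2*b*(32 + b))
S(t, m) = -7 - 8*t (S(t, m) = (-2*(1 + 4*t) - 5)*1 = ((-2 - 8*t) - 5)*1 = (-7 - 8*t)*1 = -7 - 8*t)
S(j, 11) + E(-41) = (-7 - 8*(-14)) + 2*(-41)*(32 - 41) = (-7 + 112) + 2*(-41)*(-9) = 105 + 738 = 843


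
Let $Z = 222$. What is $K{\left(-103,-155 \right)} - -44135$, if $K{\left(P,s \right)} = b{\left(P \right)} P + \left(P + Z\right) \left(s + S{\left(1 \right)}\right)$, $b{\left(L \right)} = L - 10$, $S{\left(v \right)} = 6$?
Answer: $38043$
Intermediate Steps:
$b{\left(L \right)} = -10 + L$
$K{\left(P,s \right)} = P \left(-10 + P\right) + \left(6 + s\right) \left(222 + P\right)$ ($K{\left(P,s \right)} = \left(-10 + P\right) P + \left(P + 222\right) \left(s + 6\right) = P \left(-10 + P\right) + \left(222 + P\right) \left(6 + s\right) = P \left(-10 + P\right) + \left(6 + s\right) \left(222 + P\right)$)
$K{\left(-103,-155 \right)} - -44135 = \left(1332 + \left(-103\right)^{2} - -412 + 222 \left(-155\right) - -15965\right) - -44135 = \left(1332 + 10609 + 412 - 34410 + 15965\right) + 44135 = -6092 + 44135 = 38043$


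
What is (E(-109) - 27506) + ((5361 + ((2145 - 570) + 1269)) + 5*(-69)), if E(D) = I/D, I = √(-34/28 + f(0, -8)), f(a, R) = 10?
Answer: -19646 - √1722/1526 ≈ -19646.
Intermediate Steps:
I = √1722/14 (I = √(-34/28 + 10) = √(-34*1/28 + 10) = √(-17/14 + 10) = √(123/14) = √1722/14 ≈ 2.9641)
E(D) = √1722/(14*D) (E(D) = (√1722/14)/D = √1722/(14*D))
(E(-109) - 27506) + ((5361 + ((2145 - 570) + 1269)) + 5*(-69)) = ((1/14)*√1722/(-109) - 27506) + ((5361 + ((2145 - 570) + 1269)) + 5*(-69)) = ((1/14)*√1722*(-1/109) - 27506) + ((5361 + (1575 + 1269)) - 345) = (-√1722/1526 - 27506) + ((5361 + 2844) - 345) = (-27506 - √1722/1526) + (8205 - 345) = (-27506 - √1722/1526) + 7860 = -19646 - √1722/1526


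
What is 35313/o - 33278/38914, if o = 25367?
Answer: 265003528/493565719 ≈ 0.53692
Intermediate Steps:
35313/o - 33278/38914 = 35313/25367 - 33278/38914 = 35313*(1/25367) - 33278*1/38914 = 35313/25367 - 16639/19457 = 265003528/493565719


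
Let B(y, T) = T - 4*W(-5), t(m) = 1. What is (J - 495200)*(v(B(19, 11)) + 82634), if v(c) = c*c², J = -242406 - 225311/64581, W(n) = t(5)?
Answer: -1317551909702623/21527 ≈ -6.1205e+10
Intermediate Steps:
W(n) = 1
B(y, T) = -4 + T (B(y, T) = T - 4*1 = T - 4 = -4 + T)
J = -15655047197/64581 (J = -242406 - 225311/64581 = -15655047197/64581 ≈ -2.4241e+5)
v(c) = c³
(J - 495200)*(v(B(19, 11)) + 82634) = (-15655047197/64581 - 495200)*((-4 + 11)³ + 82634) = -47635558397*(7³ + 82634)/64581 = -47635558397*(343 + 82634)/64581 = -47635558397/64581*82977 = -1317551909702623/21527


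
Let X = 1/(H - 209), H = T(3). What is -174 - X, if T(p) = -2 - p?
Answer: -37235/214 ≈ -174.00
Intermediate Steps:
H = -5 (H = -2 - 1*3 = -2 - 3 = -5)
X = -1/214 (X = 1/(-5 - 209) = 1/(-214) = -1/214 ≈ -0.0046729)
-174 - X = -174 - 1*(-1/214) = -174 + 1/214 = -37235/214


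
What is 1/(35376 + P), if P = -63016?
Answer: -1/27640 ≈ -3.6179e-5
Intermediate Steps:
1/(35376 + P) = 1/(35376 - 63016) = 1/(-27640) = -1/27640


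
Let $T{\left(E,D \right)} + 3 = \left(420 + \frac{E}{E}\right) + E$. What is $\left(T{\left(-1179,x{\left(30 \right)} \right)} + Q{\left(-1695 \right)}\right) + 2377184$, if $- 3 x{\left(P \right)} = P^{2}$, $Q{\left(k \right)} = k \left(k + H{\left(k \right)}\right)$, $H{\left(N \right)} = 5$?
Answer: $5240973$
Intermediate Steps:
$Q{\left(k \right)} = k \left(5 + k\right)$ ($Q{\left(k \right)} = k \left(k + 5\right) = k \left(5 + k\right)$)
$x{\left(P \right)} = - \frac{P^{2}}{3}$
$T{\left(E,D \right)} = 418 + E$ ($T{\left(E,D \right)} = -3 + \left(\left(420 + \frac{E}{E}\right) + E\right) = -3 + \left(\left(420 + 1\right) + E\right) = -3 + \left(421 + E\right) = 418 + E$)
$\left(T{\left(-1179,x{\left(30 \right)} \right)} + Q{\left(-1695 \right)}\right) + 2377184 = \left(\left(418 - 1179\right) - 1695 \left(5 - 1695\right)\right) + 2377184 = \left(-761 - -2864550\right) + 2377184 = \left(-761 + 2864550\right) + 2377184 = 2863789 + 2377184 = 5240973$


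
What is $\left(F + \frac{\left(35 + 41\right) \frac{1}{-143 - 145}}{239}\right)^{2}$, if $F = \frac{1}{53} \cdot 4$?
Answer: $\frac{4600230625}{831787776576} \approx 0.0055305$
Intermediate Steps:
$F = \frac{4}{53}$ ($F = \frac{1}{53} \cdot 4 = \frac{4}{53} \approx 0.075472$)
$\left(F + \frac{\left(35 + 41\right) \frac{1}{-143 - 145}}{239}\right)^{2} = \left(\frac{4}{53} + \frac{\left(35 + 41\right) \frac{1}{-143 - 145}}{239}\right)^{2} = \left(\frac{4}{53} + \frac{76}{-288} \cdot \frac{1}{239}\right)^{2} = \left(\frac{4}{53} + 76 \left(- \frac{1}{288}\right) \frac{1}{239}\right)^{2} = \left(\frac{4}{53} - \frac{19}{17208}\right)^{2} = \left(\frac{67825}{912024}\right)^{2} = \frac{4600230625}{831787776576}$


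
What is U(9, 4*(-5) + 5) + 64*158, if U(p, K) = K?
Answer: 10097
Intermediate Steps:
U(9, 4*(-5) + 5) + 64*158 = (4*(-5) + 5) + 64*158 = (-20 + 5) + 10112 = -15 + 10112 = 10097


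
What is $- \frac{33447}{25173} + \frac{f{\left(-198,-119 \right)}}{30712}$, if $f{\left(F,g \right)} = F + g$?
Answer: $- \frac{345068035}{257704392} \approx -1.339$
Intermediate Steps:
$- \frac{33447}{25173} + \frac{f{\left(-198,-119 \right)}}{30712} = - \frac{33447}{25173} + \frac{-198 - 119}{30712} = \left(-33447\right) \frac{1}{25173} - \frac{317}{30712} = - \frac{11149}{8391} - \frac{317}{30712} = - \frac{345068035}{257704392}$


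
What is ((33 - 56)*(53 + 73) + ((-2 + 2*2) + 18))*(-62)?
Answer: 178436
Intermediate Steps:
((33 - 56)*(53 + 73) + ((-2 + 2*2) + 18))*(-62) = (-23*126 + ((-2 + 4) + 18))*(-62) = (-2898 + (2 + 18))*(-62) = (-2898 + 20)*(-62) = -2878*(-62) = 178436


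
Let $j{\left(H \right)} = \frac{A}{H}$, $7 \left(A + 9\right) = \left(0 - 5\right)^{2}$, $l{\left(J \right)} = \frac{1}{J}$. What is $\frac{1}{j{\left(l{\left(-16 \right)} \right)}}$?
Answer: $\frac{7}{608} \approx 0.011513$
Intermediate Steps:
$A = - \frac{38}{7}$ ($A = -9 + \frac{\left(0 - 5\right)^{2}}{7} = -9 + \frac{\left(-5\right)^{2}}{7} = -9 + \frac{1}{7} \cdot 25 = -9 + \frac{25}{7} = - \frac{38}{7} \approx -5.4286$)
$j{\left(H \right)} = - \frac{38}{7 H}$
$\frac{1}{j{\left(l{\left(-16 \right)} \right)}} = \frac{1}{\left(- \frac{38}{7}\right) \frac{1}{\frac{1}{-16}}} = \frac{1}{\left(- \frac{38}{7}\right) \frac{1}{- \frac{1}{16}}} = \frac{1}{\left(- \frac{38}{7}\right) \left(-16\right)} = \frac{1}{\frac{608}{7}} = \frac{7}{608}$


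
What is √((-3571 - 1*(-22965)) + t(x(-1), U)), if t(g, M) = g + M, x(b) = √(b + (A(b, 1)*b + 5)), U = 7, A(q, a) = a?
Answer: √(19401 + √3) ≈ 139.29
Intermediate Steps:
x(b) = √(5 + 2*b) (x(b) = √(b + (1*b + 5)) = √(b + (b + 5)) = √(b + (5 + b)) = √(5 + 2*b))
t(g, M) = M + g
√((-3571 - 1*(-22965)) + t(x(-1), U)) = √((-3571 - 1*(-22965)) + (7 + √(5 + 2*(-1)))) = √((-3571 + 22965) + (7 + √(5 - 2))) = √(19394 + (7 + √3)) = √(19401 + √3)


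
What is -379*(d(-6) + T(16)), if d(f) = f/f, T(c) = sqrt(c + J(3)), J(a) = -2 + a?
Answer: -379 - 379*sqrt(17) ≈ -1941.7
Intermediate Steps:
T(c) = sqrt(1 + c) (T(c) = sqrt(c + (-2 + 3)) = sqrt(c + 1) = sqrt(1 + c))
d(f) = 1
-379*(d(-6) + T(16)) = -379*(1 + sqrt(1 + 16)) = -379*(1 + sqrt(17)) = -379 - 379*sqrt(17)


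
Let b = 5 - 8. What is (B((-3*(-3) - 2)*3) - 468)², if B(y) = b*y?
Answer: 281961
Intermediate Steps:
b = -3
B(y) = -3*y
(B((-3*(-3) - 2)*3) - 468)² = (-3*(-3*(-3) - 2)*3 - 468)² = (-3*(9 - 2)*3 - 468)² = (-21*3 - 468)² = (-3*21 - 468)² = (-63 - 468)² = (-531)² = 281961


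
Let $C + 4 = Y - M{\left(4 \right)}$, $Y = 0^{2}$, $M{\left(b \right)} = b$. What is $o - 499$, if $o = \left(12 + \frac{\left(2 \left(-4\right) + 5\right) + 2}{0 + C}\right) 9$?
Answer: $- \frac{3119}{8} \approx -389.88$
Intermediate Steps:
$Y = 0$
$C = -8$ ($C = -4 + \left(0 - 4\right) = -4 - 4 = -8$)
$o = \frac{873}{8}$ ($o = \left(12 + \frac{\left(2 \left(-4\right) + 5\right) + 2}{0 - 8}\right) 9 = \left(12 + \frac{\left(-8 + 5\right) + 2}{-8}\right) 9 = \left(12 + \left(-3 + 2\right) \left(- \frac{1}{8}\right)\right) 9 = \left(12 - - \frac{1}{8}\right) 9 = \left(12 + \frac{1}{8}\right) 9 = \frac{97}{8} \cdot 9 = \frac{873}{8} \approx 109.13$)
$o - 499 = \frac{873}{8} - 499 = - \frac{3119}{8}$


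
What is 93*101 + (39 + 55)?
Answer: 9487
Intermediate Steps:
93*101 + (39 + 55) = 9393 + 94 = 9487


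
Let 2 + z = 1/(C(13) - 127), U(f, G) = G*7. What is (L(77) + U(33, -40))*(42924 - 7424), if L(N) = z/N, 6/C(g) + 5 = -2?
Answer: -137015778700/13783 ≈ -9.9409e+6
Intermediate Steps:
C(g) = -6/7 (C(g) = 6/(-5 - 2) = 6/(-7) = 6*(-⅐) = -6/7)
U(f, G) = 7*G
z = -1797/895 (z = -2 + 1/(-6/7 - 127) = -2 + 1/(-895/7) = -2 - 7/895 = -1797/895 ≈ -2.0078)
L(N) = -1797/(895*N)
(L(77) + U(33, -40))*(42924 - 7424) = (-1797/895/77 + 7*(-40))*(42924 - 7424) = (-1797/895*1/77 - 280)*35500 = (-1797/68915 - 280)*35500 = -19297997/68915*35500 = -137015778700/13783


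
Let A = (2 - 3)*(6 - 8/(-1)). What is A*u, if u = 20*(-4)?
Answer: 1120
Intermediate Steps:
u = -80
A = -14 (A = -(6 - 8*(-1)) = -(6 + 8) = -1*14 = -14)
A*u = -14*(-80) = 1120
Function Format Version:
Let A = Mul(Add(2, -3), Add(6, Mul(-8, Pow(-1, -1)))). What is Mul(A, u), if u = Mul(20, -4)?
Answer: 1120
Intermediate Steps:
u = -80
A = -14 (A = Mul(-1, Add(6, Mul(-8, -1))) = Mul(-1, Add(6, 8)) = Mul(-1, 14) = -14)
Mul(A, u) = Mul(-14, -80) = 1120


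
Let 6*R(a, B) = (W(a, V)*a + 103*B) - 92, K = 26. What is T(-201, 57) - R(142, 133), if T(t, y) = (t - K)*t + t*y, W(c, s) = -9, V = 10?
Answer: 192691/6 ≈ 32115.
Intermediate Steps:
R(a, B) = -46/3 - 3*a/2 + 103*B/6 (R(a, B) = ((-9*a + 103*B) - 92)/6 = (-92 - 9*a + 103*B)/6 = -46/3 - 3*a/2 + 103*B/6)
T(t, y) = t*y + t*(-26 + t) (T(t, y) = (t - 1*26)*t + t*y = (t - 26)*t + t*y = (-26 + t)*t + t*y = t*(-26 + t) + t*y = t*y + t*(-26 + t))
T(-201, 57) - R(142, 133) = -201*(-26 - 201 + 57) - (-46/3 - 3/2*142 + (103/6)*133) = -201*(-170) - (-46/3 - 213 + 13699/6) = 34170 - 1*12329/6 = 34170 - 12329/6 = 192691/6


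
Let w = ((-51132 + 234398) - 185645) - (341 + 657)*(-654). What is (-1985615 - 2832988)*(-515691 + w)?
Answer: -648689973066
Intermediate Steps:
w = 650313 (w = (183266 - 185645) - 998*(-654) = -2379 - 1*(-652692) = -2379 + 652692 = 650313)
(-1985615 - 2832988)*(-515691 + w) = (-1985615 - 2832988)*(-515691 + 650313) = -4818603*134622 = -648689973066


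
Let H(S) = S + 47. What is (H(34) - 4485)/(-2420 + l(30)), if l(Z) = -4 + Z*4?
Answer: 367/192 ≈ 1.9115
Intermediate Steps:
H(S) = 47 + S
l(Z) = -4 + 4*Z
(H(34) - 4485)/(-2420 + l(30)) = ((47 + 34) - 4485)/(-2420 + (-4 + 4*30)) = (81 - 4485)/(-2420 + (-4 + 120)) = -4404/(-2420 + 116) = -4404/(-2304) = -4404*(-1/2304) = 367/192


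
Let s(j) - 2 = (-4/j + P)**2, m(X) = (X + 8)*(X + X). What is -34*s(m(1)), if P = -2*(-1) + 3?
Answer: -68374/81 ≈ -844.12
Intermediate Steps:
P = 5 (P = 2 + 3 = 5)
m(X) = 2*X*(8 + X) (m(X) = (8 + X)*(2*X) = 2*X*(8 + X))
s(j) = 2 + (5 - 4/j)**2 (s(j) = 2 + (-4/j + 5)**2 = 2 + (5 - 4/j)**2)
-34*s(m(1)) = -34*(27 - 40*1/(2*(8 + 1)) + 16/(2*1*(8 + 1))**2) = -34*(27 - 40/(2*1*9) + 16/(2*1*9)**2) = -34*(27 - 40/18 + 16/18**2) = -34*(27 - 40*1/18 + 16*(1/324)) = -34*(27 - 20/9 + 4/81) = -34*2011/81 = -68374/81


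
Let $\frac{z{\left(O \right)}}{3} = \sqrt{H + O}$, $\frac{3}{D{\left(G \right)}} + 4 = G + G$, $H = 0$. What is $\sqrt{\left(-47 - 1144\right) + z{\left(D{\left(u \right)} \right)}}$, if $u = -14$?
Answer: $\frac{\sqrt{-19056 + 6 i \sqrt{6}}}{4} \approx 0.013308 + 34.511 i$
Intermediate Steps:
$D{\left(G \right)} = \frac{3}{-4 + 2 G}$ ($D{\left(G \right)} = \frac{3}{-4 + \left(G + G\right)} = \frac{3}{-4 + 2 G}$)
$z{\left(O \right)} = 3 \sqrt{O}$ ($z{\left(O \right)} = 3 \sqrt{0 + O} = 3 \sqrt{O}$)
$\sqrt{\left(-47 - 1144\right) + z{\left(D{\left(u \right)} \right)}} = \sqrt{\left(-47 - 1144\right) + 3 \sqrt{\frac{3}{2 \left(-2 - 14\right)}}} = \sqrt{\left(-47 - 1144\right) + 3 \sqrt{\frac{3}{2 \left(-16\right)}}} = \sqrt{-1191 + 3 \sqrt{\frac{3}{2} \left(- \frac{1}{16}\right)}} = \sqrt{-1191 + 3 \sqrt{- \frac{3}{32}}} = \sqrt{-1191 + 3 \frac{i \sqrt{6}}{8}} = \sqrt{-1191 + \frac{3 i \sqrt{6}}{8}}$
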